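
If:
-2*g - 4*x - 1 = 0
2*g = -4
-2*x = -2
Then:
No Solution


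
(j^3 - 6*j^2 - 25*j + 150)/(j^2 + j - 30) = (j^2 - j - 30)/(j + 6)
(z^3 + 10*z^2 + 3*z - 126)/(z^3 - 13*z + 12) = (z^2 + 13*z + 42)/(z^2 + 3*z - 4)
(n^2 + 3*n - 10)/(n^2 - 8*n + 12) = (n + 5)/(n - 6)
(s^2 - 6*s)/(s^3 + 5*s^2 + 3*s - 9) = s*(s - 6)/(s^3 + 5*s^2 + 3*s - 9)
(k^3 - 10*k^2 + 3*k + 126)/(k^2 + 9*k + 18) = (k^2 - 13*k + 42)/(k + 6)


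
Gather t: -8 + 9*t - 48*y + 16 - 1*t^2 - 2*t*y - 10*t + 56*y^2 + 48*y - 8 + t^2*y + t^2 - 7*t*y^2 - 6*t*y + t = t^2*y + t*(-7*y^2 - 8*y) + 56*y^2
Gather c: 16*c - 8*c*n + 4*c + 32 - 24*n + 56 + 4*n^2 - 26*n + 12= c*(20 - 8*n) + 4*n^2 - 50*n + 100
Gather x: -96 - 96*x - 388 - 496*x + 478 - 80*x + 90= 84 - 672*x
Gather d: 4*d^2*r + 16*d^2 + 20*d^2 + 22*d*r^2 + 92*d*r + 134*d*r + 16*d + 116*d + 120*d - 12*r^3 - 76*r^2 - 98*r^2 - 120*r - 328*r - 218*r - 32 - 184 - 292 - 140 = d^2*(4*r + 36) + d*(22*r^2 + 226*r + 252) - 12*r^3 - 174*r^2 - 666*r - 648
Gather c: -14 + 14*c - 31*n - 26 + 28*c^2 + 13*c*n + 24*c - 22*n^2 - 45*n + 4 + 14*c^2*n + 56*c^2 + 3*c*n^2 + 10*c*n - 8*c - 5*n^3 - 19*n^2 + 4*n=c^2*(14*n + 84) + c*(3*n^2 + 23*n + 30) - 5*n^3 - 41*n^2 - 72*n - 36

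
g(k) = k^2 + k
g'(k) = 2*k + 1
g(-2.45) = 3.55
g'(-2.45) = -3.90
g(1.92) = 5.61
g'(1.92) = 4.84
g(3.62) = 16.72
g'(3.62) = 8.24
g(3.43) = 15.19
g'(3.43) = 7.86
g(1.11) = 2.34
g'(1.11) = 3.22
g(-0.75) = -0.19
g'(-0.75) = -0.50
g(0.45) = 0.65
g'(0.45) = 1.90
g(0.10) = 0.11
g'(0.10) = 1.20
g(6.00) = 42.00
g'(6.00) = 13.00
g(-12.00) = 132.00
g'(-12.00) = -23.00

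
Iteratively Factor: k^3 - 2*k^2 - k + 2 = (k - 2)*(k^2 - 1) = (k - 2)*(k - 1)*(k + 1)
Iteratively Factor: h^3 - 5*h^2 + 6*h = (h - 3)*(h^2 - 2*h) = (h - 3)*(h - 2)*(h)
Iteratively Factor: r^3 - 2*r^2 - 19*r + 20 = (r - 1)*(r^2 - r - 20) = (r - 5)*(r - 1)*(r + 4)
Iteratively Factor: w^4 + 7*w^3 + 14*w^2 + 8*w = (w)*(w^3 + 7*w^2 + 14*w + 8) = w*(w + 4)*(w^2 + 3*w + 2) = w*(w + 2)*(w + 4)*(w + 1)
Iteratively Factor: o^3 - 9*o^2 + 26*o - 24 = (o - 3)*(o^2 - 6*o + 8) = (o - 4)*(o - 3)*(o - 2)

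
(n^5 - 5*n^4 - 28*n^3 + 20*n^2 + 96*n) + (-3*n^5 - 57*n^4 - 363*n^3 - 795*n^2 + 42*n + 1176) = -2*n^5 - 62*n^4 - 391*n^3 - 775*n^2 + 138*n + 1176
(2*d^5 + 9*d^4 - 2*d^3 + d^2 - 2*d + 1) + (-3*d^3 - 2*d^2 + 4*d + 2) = 2*d^5 + 9*d^4 - 5*d^3 - d^2 + 2*d + 3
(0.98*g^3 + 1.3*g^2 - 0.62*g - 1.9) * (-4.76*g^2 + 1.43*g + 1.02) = -4.6648*g^5 - 4.7866*g^4 + 5.8098*g^3 + 9.4834*g^2 - 3.3494*g - 1.938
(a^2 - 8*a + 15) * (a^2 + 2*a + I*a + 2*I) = a^4 - 6*a^3 + I*a^3 - a^2 - 6*I*a^2 + 30*a - I*a + 30*I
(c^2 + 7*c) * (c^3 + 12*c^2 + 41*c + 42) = c^5 + 19*c^4 + 125*c^3 + 329*c^2 + 294*c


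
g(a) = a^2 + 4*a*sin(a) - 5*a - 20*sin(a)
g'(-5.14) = -28.46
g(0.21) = -5.00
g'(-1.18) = -20.47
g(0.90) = -16.54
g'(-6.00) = -58.13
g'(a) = 4*a*cos(a) + 2*a + 4*sin(a) - 20*cos(a) - 5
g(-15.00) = 352.02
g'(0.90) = -10.26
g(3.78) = -1.70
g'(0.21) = -22.49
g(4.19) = -0.59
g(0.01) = -0.25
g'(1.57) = 2.13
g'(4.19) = 1.53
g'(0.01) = -24.90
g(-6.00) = 53.71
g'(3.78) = 4.10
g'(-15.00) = 23.17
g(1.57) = -19.11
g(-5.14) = 15.21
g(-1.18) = 30.15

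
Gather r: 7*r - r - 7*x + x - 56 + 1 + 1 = 6*r - 6*x - 54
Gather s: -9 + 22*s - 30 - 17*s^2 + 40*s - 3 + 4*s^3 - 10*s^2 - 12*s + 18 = 4*s^3 - 27*s^2 + 50*s - 24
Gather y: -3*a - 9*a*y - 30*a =-9*a*y - 33*a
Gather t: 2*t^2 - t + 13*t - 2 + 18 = 2*t^2 + 12*t + 16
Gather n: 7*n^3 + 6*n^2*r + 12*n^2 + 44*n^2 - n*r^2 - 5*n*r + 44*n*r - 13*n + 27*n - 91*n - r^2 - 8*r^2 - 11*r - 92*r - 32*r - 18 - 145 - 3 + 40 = 7*n^3 + n^2*(6*r + 56) + n*(-r^2 + 39*r - 77) - 9*r^2 - 135*r - 126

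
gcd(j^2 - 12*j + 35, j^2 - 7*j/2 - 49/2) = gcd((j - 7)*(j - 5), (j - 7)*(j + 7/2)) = j - 7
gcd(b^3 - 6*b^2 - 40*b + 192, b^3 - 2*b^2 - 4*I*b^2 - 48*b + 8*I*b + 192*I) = b^2 - 2*b - 48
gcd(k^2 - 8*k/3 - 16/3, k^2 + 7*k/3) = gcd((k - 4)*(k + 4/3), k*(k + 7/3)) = 1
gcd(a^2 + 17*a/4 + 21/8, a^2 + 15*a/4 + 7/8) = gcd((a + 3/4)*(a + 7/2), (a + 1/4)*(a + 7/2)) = a + 7/2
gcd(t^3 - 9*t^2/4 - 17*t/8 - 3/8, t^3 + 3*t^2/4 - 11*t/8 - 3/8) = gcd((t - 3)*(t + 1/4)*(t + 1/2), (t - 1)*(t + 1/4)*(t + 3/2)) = t + 1/4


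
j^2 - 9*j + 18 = (j - 6)*(j - 3)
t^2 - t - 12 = (t - 4)*(t + 3)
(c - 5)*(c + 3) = c^2 - 2*c - 15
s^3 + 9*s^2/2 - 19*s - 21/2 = (s - 3)*(s + 1/2)*(s + 7)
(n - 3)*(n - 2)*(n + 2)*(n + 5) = n^4 + 2*n^3 - 19*n^2 - 8*n + 60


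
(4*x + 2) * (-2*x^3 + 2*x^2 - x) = -8*x^4 + 4*x^3 - 2*x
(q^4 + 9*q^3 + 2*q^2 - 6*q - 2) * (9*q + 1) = 9*q^5 + 82*q^4 + 27*q^3 - 52*q^2 - 24*q - 2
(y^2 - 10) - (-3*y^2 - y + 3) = 4*y^2 + y - 13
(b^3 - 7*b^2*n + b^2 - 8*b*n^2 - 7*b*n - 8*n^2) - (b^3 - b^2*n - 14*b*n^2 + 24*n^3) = -6*b^2*n + b^2 + 6*b*n^2 - 7*b*n - 24*n^3 - 8*n^2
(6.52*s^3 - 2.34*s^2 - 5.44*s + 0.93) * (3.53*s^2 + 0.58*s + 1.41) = 23.0156*s^5 - 4.4786*s^4 - 11.3672*s^3 - 3.1717*s^2 - 7.131*s + 1.3113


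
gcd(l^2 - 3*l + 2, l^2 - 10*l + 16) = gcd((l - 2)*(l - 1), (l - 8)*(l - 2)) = l - 2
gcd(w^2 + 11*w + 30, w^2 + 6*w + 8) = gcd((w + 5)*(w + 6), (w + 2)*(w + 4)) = 1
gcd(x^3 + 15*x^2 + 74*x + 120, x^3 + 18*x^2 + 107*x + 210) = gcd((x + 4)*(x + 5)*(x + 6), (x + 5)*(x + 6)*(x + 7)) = x^2 + 11*x + 30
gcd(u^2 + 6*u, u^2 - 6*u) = u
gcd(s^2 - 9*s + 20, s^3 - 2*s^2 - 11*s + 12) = s - 4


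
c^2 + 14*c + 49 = (c + 7)^2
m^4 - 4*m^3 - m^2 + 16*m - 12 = (m - 3)*(m - 2)*(m - 1)*(m + 2)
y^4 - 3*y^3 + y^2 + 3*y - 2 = (y - 2)*(y - 1)^2*(y + 1)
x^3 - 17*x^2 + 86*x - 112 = (x - 8)*(x - 7)*(x - 2)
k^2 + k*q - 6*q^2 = (k - 2*q)*(k + 3*q)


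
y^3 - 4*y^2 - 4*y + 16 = (y - 4)*(y - 2)*(y + 2)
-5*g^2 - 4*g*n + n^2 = (-5*g + n)*(g + n)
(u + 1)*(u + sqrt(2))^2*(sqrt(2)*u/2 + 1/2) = sqrt(2)*u^4/2 + sqrt(2)*u^3/2 + 5*u^3/2 + 5*u^2/2 + 2*sqrt(2)*u^2 + u + 2*sqrt(2)*u + 1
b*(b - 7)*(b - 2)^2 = b^4 - 11*b^3 + 32*b^2 - 28*b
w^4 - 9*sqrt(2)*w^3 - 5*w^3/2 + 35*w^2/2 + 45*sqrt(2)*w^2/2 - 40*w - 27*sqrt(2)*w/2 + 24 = (w - 3/2)*(w - 1)*(w - 8*sqrt(2))*(w - sqrt(2))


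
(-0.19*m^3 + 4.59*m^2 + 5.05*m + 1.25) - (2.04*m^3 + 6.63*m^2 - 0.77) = -2.23*m^3 - 2.04*m^2 + 5.05*m + 2.02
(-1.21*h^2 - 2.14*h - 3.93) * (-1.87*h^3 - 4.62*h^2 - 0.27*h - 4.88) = 2.2627*h^5 + 9.592*h^4 + 17.5626*h^3 + 24.6392*h^2 + 11.5043*h + 19.1784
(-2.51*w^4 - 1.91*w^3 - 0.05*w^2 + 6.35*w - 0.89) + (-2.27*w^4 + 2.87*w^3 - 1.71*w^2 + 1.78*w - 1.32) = -4.78*w^4 + 0.96*w^3 - 1.76*w^2 + 8.13*w - 2.21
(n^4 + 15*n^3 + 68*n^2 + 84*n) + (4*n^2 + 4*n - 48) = n^4 + 15*n^3 + 72*n^2 + 88*n - 48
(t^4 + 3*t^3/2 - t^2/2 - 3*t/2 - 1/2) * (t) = t^5 + 3*t^4/2 - t^3/2 - 3*t^2/2 - t/2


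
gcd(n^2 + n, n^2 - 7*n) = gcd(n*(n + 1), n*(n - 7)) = n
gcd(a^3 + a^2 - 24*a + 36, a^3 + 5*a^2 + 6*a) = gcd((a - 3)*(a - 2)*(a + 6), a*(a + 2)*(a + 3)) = 1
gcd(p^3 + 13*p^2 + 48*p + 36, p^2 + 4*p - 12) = p + 6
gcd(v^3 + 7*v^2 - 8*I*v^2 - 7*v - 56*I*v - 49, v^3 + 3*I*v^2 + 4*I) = v - I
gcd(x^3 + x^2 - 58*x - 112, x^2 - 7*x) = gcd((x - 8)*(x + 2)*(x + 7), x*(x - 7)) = 1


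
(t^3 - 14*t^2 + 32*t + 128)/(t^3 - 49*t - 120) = (t^2 - 6*t - 16)/(t^2 + 8*t + 15)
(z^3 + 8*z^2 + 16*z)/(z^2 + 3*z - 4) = z*(z + 4)/(z - 1)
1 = 1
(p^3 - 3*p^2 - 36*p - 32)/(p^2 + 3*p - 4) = (p^2 - 7*p - 8)/(p - 1)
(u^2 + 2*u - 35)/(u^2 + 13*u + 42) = (u - 5)/(u + 6)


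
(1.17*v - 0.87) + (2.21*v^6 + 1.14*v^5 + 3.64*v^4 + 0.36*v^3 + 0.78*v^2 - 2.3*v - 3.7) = 2.21*v^6 + 1.14*v^5 + 3.64*v^4 + 0.36*v^3 + 0.78*v^2 - 1.13*v - 4.57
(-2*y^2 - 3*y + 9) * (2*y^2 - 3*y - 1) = -4*y^4 + 29*y^2 - 24*y - 9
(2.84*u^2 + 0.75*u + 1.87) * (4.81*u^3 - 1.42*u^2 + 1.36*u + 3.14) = 13.6604*u^5 - 0.4253*u^4 + 11.7921*u^3 + 7.2822*u^2 + 4.8982*u + 5.8718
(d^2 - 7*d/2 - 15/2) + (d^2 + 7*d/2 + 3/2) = 2*d^2 - 6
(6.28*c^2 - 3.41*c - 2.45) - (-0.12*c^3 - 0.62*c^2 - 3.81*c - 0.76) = 0.12*c^3 + 6.9*c^2 + 0.4*c - 1.69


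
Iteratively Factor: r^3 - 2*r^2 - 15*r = (r)*(r^2 - 2*r - 15) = r*(r + 3)*(r - 5)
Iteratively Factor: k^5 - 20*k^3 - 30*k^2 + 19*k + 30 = (k + 2)*(k^4 - 2*k^3 - 16*k^2 + 2*k + 15) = (k + 1)*(k + 2)*(k^3 - 3*k^2 - 13*k + 15) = (k - 5)*(k + 1)*(k + 2)*(k^2 + 2*k - 3) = (k - 5)*(k + 1)*(k + 2)*(k + 3)*(k - 1)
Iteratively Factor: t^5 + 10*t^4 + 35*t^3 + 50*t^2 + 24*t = (t + 3)*(t^4 + 7*t^3 + 14*t^2 + 8*t) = (t + 3)*(t + 4)*(t^3 + 3*t^2 + 2*t) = t*(t + 3)*(t + 4)*(t^2 + 3*t + 2) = t*(t + 2)*(t + 3)*(t + 4)*(t + 1)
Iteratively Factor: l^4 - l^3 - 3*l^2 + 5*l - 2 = (l + 2)*(l^3 - 3*l^2 + 3*l - 1) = (l - 1)*(l + 2)*(l^2 - 2*l + 1) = (l - 1)^2*(l + 2)*(l - 1)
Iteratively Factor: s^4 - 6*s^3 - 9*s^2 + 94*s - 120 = (s - 5)*(s^3 - s^2 - 14*s + 24) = (s - 5)*(s - 2)*(s^2 + s - 12) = (s - 5)*(s - 2)*(s + 4)*(s - 3)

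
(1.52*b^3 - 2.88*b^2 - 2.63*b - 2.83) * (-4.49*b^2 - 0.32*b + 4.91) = -6.8248*b^5 + 12.4448*b^4 + 20.1935*b^3 - 0.592499999999999*b^2 - 12.0077*b - 13.8953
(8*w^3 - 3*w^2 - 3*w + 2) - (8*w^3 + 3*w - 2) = -3*w^2 - 6*w + 4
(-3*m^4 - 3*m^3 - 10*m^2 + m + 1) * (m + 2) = -3*m^5 - 9*m^4 - 16*m^3 - 19*m^2 + 3*m + 2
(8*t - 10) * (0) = 0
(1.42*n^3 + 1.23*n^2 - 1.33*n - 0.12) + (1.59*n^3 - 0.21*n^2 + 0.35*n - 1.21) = 3.01*n^3 + 1.02*n^2 - 0.98*n - 1.33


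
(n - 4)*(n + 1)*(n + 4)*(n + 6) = n^4 + 7*n^3 - 10*n^2 - 112*n - 96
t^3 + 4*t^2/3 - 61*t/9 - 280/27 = (t - 8/3)*(t + 5/3)*(t + 7/3)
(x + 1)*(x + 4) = x^2 + 5*x + 4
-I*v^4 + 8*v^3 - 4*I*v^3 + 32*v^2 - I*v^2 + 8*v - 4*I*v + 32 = (v + 4)*(v - I)*(v + 8*I)*(-I*v + 1)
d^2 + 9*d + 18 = (d + 3)*(d + 6)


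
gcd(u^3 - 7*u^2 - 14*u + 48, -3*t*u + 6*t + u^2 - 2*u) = u - 2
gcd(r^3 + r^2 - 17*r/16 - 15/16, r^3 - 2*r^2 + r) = r - 1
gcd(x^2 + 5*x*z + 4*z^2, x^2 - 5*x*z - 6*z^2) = x + z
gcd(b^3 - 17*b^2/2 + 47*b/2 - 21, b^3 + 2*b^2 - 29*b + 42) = b^2 - 5*b + 6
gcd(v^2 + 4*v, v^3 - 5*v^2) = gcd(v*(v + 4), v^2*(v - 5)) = v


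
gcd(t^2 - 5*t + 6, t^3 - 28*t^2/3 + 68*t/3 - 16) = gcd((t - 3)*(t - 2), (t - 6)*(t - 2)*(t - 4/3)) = t - 2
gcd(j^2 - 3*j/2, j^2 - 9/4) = j - 3/2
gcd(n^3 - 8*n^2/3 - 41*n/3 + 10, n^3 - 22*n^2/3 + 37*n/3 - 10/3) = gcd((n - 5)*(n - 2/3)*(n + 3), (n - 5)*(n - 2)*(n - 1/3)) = n - 5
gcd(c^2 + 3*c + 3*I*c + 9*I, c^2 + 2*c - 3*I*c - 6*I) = 1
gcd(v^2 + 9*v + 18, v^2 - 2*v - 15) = v + 3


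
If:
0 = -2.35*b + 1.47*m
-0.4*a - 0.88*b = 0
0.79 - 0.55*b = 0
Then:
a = -3.16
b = 1.44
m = 2.30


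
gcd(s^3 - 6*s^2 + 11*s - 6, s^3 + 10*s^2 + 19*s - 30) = s - 1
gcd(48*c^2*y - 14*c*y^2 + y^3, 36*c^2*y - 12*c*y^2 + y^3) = -6*c*y + y^2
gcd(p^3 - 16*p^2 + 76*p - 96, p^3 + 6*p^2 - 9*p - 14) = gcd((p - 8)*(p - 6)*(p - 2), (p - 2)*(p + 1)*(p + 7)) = p - 2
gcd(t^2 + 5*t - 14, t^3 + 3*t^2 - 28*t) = t + 7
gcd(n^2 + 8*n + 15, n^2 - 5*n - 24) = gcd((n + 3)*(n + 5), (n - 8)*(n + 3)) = n + 3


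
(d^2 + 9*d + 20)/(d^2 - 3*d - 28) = (d + 5)/(d - 7)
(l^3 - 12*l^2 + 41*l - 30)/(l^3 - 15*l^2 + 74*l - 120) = (l - 1)/(l - 4)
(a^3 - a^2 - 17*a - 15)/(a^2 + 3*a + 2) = (a^2 - 2*a - 15)/(a + 2)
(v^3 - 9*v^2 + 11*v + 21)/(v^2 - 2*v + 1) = (v^3 - 9*v^2 + 11*v + 21)/(v^2 - 2*v + 1)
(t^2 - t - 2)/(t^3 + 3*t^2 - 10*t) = (t + 1)/(t*(t + 5))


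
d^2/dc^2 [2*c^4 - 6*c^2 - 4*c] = 24*c^2 - 12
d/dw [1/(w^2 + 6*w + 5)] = 2*(-w - 3)/(w^2 + 6*w + 5)^2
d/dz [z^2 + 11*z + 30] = 2*z + 11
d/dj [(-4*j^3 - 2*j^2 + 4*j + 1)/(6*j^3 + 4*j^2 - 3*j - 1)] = (-4*j^4 - 24*j^3 - 16*j^2 - 4*j - 1)/(36*j^6 + 48*j^5 - 20*j^4 - 36*j^3 + j^2 + 6*j + 1)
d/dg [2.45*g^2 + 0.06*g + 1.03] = 4.9*g + 0.06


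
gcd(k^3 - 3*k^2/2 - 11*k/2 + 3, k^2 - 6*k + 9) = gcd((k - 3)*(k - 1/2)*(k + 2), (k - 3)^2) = k - 3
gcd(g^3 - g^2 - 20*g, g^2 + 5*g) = g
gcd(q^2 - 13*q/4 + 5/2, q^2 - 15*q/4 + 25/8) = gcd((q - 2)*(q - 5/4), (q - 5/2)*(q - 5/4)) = q - 5/4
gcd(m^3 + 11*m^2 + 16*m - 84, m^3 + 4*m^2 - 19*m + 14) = m^2 + 5*m - 14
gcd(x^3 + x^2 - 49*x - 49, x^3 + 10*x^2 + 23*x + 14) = x^2 + 8*x + 7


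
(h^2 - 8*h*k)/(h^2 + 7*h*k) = (h - 8*k)/(h + 7*k)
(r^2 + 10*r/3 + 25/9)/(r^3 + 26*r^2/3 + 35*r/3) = (r + 5/3)/(r*(r + 7))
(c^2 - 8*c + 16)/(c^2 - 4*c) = (c - 4)/c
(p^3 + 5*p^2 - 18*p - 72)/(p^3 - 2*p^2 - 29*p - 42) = (p^2 + 2*p - 24)/(p^2 - 5*p - 14)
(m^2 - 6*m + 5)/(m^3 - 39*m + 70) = (m - 1)/(m^2 + 5*m - 14)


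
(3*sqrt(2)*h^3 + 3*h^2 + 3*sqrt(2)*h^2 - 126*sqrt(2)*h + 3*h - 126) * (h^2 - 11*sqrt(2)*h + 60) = 3*sqrt(2)*h^5 - 63*h^4 + 3*sqrt(2)*h^4 - 63*h^3 + 21*sqrt(2)*h^3 + 147*sqrt(2)*h^2 + 2826*h^2 - 6174*sqrt(2)*h + 180*h - 7560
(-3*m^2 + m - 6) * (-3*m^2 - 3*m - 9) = 9*m^4 + 6*m^3 + 42*m^2 + 9*m + 54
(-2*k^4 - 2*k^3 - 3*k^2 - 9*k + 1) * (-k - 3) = 2*k^5 + 8*k^4 + 9*k^3 + 18*k^2 + 26*k - 3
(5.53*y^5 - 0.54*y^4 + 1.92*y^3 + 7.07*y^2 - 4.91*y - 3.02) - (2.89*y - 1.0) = 5.53*y^5 - 0.54*y^4 + 1.92*y^3 + 7.07*y^2 - 7.8*y - 2.02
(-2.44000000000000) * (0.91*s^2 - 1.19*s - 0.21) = -2.2204*s^2 + 2.9036*s + 0.5124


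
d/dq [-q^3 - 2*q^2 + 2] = q*(-3*q - 4)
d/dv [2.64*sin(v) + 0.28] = 2.64*cos(v)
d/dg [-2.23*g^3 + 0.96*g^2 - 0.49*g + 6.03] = -6.69*g^2 + 1.92*g - 0.49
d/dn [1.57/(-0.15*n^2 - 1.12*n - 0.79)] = (0.471*n + 1.7584)/(0.15*n^2 + 1.12*n + 0.79)^2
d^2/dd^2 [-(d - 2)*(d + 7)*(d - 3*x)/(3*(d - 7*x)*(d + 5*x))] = 2*(33*d^3*x^2 - 5*d^3*x - 14*d^3 - 105*d^2*x^3 + 525*d^2*x^2 + 126*d^2*x + 3675*d*x^4 - 1575*d*x^3 - 1722*d*x^2 - 3675*x^5 + 7175*x^4 + 2618*x^3)/(3*(-d^6 + 6*d^5*x + 93*d^4*x^2 - 412*d^3*x^3 - 3255*d^2*x^4 + 7350*d*x^5 + 42875*x^6))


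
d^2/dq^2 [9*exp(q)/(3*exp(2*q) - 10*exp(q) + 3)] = (81*exp(4*q) + 270*exp(3*q) - 486*exp(2*q) + 270*exp(q) + 81)*exp(q)/(27*exp(6*q) - 270*exp(5*q) + 981*exp(4*q) - 1540*exp(3*q) + 981*exp(2*q) - 270*exp(q) + 27)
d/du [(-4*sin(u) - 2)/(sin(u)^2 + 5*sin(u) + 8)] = 2*(2*sin(u) - cos(2*u) - 10)*cos(u)/(sin(u)^2 + 5*sin(u) + 8)^2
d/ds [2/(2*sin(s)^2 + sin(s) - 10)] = -2*(4*sin(s) + 1)*cos(s)/(-sin(s) + cos(2*s) + 9)^2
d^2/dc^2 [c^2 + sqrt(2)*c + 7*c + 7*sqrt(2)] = 2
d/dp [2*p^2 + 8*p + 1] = 4*p + 8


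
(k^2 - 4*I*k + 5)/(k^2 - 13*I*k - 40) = (k + I)/(k - 8*I)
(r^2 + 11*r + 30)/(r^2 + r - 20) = (r + 6)/(r - 4)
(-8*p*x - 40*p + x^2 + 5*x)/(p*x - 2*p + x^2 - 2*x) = (-8*p*x - 40*p + x^2 + 5*x)/(p*x - 2*p + x^2 - 2*x)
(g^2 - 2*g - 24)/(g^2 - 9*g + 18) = (g + 4)/(g - 3)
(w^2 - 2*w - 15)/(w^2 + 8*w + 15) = (w - 5)/(w + 5)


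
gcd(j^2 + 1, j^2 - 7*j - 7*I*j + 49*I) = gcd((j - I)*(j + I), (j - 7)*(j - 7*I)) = 1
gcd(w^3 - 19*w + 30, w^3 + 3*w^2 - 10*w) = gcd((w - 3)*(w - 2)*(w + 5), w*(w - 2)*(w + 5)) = w^2 + 3*w - 10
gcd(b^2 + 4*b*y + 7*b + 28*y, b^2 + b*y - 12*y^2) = b + 4*y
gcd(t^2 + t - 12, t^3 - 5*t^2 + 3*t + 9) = t - 3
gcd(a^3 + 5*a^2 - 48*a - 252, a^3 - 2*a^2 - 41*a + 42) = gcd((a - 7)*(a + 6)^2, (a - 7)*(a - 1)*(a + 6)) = a^2 - a - 42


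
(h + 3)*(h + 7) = h^2 + 10*h + 21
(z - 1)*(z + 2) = z^2 + z - 2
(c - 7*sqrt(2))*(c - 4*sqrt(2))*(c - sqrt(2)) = c^3 - 12*sqrt(2)*c^2 + 78*c - 56*sqrt(2)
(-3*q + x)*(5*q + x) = -15*q^2 + 2*q*x + x^2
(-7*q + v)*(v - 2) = -7*q*v + 14*q + v^2 - 2*v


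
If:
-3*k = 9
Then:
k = -3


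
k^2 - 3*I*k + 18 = (k - 6*I)*(k + 3*I)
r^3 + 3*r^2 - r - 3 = (r - 1)*(r + 1)*(r + 3)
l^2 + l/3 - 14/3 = (l - 2)*(l + 7/3)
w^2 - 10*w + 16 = (w - 8)*(w - 2)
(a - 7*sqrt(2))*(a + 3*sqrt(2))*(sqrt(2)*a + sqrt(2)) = sqrt(2)*a^3 - 8*a^2 + sqrt(2)*a^2 - 42*sqrt(2)*a - 8*a - 42*sqrt(2)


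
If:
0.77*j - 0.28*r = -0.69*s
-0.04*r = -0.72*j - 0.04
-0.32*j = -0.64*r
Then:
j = -0.06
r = -0.03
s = 0.05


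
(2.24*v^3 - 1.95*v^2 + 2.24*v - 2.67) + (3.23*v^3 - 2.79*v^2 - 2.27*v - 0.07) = 5.47*v^3 - 4.74*v^2 - 0.0299999999999998*v - 2.74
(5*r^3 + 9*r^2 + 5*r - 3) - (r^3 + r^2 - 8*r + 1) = 4*r^3 + 8*r^2 + 13*r - 4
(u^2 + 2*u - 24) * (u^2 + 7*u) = u^4 + 9*u^3 - 10*u^2 - 168*u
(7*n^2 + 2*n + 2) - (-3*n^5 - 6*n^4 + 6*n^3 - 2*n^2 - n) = 3*n^5 + 6*n^4 - 6*n^3 + 9*n^2 + 3*n + 2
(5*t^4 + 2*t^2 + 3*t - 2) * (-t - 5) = -5*t^5 - 25*t^4 - 2*t^3 - 13*t^2 - 13*t + 10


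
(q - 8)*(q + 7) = q^2 - q - 56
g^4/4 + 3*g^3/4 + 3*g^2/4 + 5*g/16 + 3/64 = (g/2 + 1/4)^2*(g + 1/2)*(g + 3/2)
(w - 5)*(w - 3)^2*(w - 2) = w^4 - 13*w^3 + 61*w^2 - 123*w + 90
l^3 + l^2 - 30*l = l*(l - 5)*(l + 6)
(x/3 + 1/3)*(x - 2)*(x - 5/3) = x^3/3 - 8*x^2/9 - x/9 + 10/9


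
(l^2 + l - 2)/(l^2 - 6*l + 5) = (l + 2)/(l - 5)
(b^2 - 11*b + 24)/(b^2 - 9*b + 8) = (b - 3)/(b - 1)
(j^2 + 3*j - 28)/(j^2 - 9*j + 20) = (j + 7)/(j - 5)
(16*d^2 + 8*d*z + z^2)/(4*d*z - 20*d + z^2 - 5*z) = (4*d + z)/(z - 5)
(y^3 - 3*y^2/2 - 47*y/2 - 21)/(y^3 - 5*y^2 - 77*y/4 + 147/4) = 2*(y^2 - 5*y - 6)/(2*y^2 - 17*y + 21)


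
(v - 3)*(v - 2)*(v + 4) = v^3 - v^2 - 14*v + 24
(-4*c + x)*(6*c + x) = -24*c^2 + 2*c*x + x^2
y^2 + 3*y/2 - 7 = (y - 2)*(y + 7/2)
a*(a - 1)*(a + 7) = a^3 + 6*a^2 - 7*a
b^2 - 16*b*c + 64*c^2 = (b - 8*c)^2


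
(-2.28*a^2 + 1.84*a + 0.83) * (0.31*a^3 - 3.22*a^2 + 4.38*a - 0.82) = -0.7068*a^5 + 7.912*a^4 - 15.6539*a^3 + 7.2562*a^2 + 2.1266*a - 0.6806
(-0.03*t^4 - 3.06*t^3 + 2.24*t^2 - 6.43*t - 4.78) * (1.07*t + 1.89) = -0.0321*t^5 - 3.3309*t^4 - 3.3866*t^3 - 2.6465*t^2 - 17.2673*t - 9.0342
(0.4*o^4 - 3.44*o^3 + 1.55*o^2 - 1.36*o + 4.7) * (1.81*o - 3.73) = 0.724*o^5 - 7.7184*o^4 + 15.6367*o^3 - 8.2431*o^2 + 13.5798*o - 17.531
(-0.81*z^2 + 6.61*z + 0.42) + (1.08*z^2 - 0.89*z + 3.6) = 0.27*z^2 + 5.72*z + 4.02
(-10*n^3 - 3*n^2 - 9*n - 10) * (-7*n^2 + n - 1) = 70*n^5 + 11*n^4 + 70*n^3 + 64*n^2 - n + 10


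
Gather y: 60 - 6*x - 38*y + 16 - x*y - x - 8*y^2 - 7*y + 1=-7*x - 8*y^2 + y*(-x - 45) + 77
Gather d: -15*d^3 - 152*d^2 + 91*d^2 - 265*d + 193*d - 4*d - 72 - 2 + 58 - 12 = -15*d^3 - 61*d^2 - 76*d - 28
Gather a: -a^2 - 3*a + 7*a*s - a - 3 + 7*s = -a^2 + a*(7*s - 4) + 7*s - 3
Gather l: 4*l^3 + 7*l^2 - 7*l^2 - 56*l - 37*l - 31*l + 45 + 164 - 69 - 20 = 4*l^3 - 124*l + 120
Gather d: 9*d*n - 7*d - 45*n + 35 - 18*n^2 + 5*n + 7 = d*(9*n - 7) - 18*n^2 - 40*n + 42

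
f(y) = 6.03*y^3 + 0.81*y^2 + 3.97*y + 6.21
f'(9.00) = 1483.84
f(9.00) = 4503.42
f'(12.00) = 2628.37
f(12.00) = 10590.33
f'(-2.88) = 149.35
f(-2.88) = -142.55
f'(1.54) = 49.37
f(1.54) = 36.27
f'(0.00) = 3.97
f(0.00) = 6.21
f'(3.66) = 252.23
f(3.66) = 327.23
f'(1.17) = 30.63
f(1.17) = 21.62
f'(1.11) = 28.06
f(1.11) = 19.86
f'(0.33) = 6.47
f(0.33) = 7.83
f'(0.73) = 14.79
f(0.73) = 11.89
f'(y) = 18.09*y^2 + 1.62*y + 3.97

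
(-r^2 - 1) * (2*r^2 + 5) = -2*r^4 - 7*r^2 - 5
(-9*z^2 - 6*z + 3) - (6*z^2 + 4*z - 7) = -15*z^2 - 10*z + 10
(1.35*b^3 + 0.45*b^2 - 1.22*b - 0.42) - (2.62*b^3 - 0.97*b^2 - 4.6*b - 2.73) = -1.27*b^3 + 1.42*b^2 + 3.38*b + 2.31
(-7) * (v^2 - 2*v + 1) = -7*v^2 + 14*v - 7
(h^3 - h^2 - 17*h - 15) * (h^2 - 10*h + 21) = h^5 - 11*h^4 + 14*h^3 + 134*h^2 - 207*h - 315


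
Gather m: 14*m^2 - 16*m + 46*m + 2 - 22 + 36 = 14*m^2 + 30*m + 16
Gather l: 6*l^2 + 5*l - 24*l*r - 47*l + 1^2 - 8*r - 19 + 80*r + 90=6*l^2 + l*(-24*r - 42) + 72*r + 72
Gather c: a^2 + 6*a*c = a^2 + 6*a*c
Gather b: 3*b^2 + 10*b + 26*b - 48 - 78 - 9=3*b^2 + 36*b - 135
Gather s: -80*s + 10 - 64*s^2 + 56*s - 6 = -64*s^2 - 24*s + 4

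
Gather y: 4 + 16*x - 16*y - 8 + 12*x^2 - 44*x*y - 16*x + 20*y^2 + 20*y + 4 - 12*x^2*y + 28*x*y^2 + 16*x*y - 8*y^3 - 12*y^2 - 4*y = 12*x^2 - 8*y^3 + y^2*(28*x + 8) + y*(-12*x^2 - 28*x)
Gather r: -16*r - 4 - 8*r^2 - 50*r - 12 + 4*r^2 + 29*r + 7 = -4*r^2 - 37*r - 9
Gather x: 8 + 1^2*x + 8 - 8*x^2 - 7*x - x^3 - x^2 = -x^3 - 9*x^2 - 6*x + 16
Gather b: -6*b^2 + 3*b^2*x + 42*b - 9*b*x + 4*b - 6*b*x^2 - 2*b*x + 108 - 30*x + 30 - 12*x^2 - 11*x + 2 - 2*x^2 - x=b^2*(3*x - 6) + b*(-6*x^2 - 11*x + 46) - 14*x^2 - 42*x + 140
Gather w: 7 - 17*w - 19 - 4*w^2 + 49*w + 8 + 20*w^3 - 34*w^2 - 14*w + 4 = 20*w^3 - 38*w^2 + 18*w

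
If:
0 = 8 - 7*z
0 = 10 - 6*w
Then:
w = 5/3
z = 8/7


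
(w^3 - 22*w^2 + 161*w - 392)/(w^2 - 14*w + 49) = w - 8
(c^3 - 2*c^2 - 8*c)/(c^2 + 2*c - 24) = c*(c + 2)/(c + 6)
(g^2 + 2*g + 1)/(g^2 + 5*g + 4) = (g + 1)/(g + 4)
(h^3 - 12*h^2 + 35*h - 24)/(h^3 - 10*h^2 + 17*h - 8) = (h - 3)/(h - 1)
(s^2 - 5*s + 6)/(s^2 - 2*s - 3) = (s - 2)/(s + 1)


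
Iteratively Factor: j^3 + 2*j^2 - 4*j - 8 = (j + 2)*(j^2 - 4) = (j + 2)^2*(j - 2)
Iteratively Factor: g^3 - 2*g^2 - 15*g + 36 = (g - 3)*(g^2 + g - 12) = (g - 3)*(g + 4)*(g - 3)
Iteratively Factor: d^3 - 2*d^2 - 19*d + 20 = (d - 1)*(d^2 - d - 20) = (d - 1)*(d + 4)*(d - 5)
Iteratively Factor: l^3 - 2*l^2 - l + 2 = (l + 1)*(l^2 - 3*l + 2) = (l - 1)*(l + 1)*(l - 2)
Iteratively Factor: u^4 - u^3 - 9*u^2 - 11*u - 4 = (u - 4)*(u^3 + 3*u^2 + 3*u + 1) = (u - 4)*(u + 1)*(u^2 + 2*u + 1) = (u - 4)*(u + 1)^2*(u + 1)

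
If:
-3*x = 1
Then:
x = -1/3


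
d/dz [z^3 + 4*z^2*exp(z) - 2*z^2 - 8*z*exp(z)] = 4*z^2*exp(z) + 3*z^2 - 4*z - 8*exp(z)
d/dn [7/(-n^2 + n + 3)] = 7*(2*n - 1)/(-n^2 + n + 3)^2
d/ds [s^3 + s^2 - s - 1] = 3*s^2 + 2*s - 1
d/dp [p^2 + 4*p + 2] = 2*p + 4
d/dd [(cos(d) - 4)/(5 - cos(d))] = -sin(d)/(cos(d) - 5)^2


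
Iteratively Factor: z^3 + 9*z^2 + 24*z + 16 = (z + 4)*(z^2 + 5*z + 4) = (z + 4)^2*(z + 1)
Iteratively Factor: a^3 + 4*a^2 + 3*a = (a + 3)*(a^2 + a) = a*(a + 3)*(a + 1)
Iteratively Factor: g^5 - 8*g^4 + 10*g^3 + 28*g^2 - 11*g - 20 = (g - 5)*(g^4 - 3*g^3 - 5*g^2 + 3*g + 4) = (g - 5)*(g + 1)*(g^3 - 4*g^2 - g + 4) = (g - 5)*(g + 1)^2*(g^2 - 5*g + 4) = (g - 5)*(g - 4)*(g + 1)^2*(g - 1)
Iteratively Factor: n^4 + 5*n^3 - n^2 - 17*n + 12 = (n - 1)*(n^3 + 6*n^2 + 5*n - 12) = (n - 1)*(n + 4)*(n^2 + 2*n - 3) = (n - 1)*(n + 3)*(n + 4)*(n - 1)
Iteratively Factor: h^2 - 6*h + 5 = (h - 5)*(h - 1)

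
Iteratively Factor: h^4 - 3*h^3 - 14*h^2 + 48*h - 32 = (h + 4)*(h^3 - 7*h^2 + 14*h - 8) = (h - 4)*(h + 4)*(h^2 - 3*h + 2) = (h - 4)*(h - 1)*(h + 4)*(h - 2)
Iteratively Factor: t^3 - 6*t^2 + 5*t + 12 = (t + 1)*(t^2 - 7*t + 12) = (t - 3)*(t + 1)*(t - 4)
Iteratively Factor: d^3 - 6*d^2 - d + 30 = (d - 3)*(d^2 - 3*d - 10) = (d - 3)*(d + 2)*(d - 5)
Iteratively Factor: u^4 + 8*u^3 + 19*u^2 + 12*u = (u + 4)*(u^3 + 4*u^2 + 3*u) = (u + 3)*(u + 4)*(u^2 + u) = u*(u + 3)*(u + 4)*(u + 1)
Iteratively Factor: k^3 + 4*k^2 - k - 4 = (k - 1)*(k^2 + 5*k + 4) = (k - 1)*(k + 1)*(k + 4)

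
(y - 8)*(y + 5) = y^2 - 3*y - 40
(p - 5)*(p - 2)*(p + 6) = p^3 - p^2 - 32*p + 60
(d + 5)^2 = d^2 + 10*d + 25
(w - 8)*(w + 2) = w^2 - 6*w - 16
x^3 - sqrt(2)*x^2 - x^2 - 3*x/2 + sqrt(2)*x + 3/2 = (x - 1)*(x - 3*sqrt(2)/2)*(x + sqrt(2)/2)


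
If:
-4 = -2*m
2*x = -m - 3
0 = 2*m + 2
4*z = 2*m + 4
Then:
No Solution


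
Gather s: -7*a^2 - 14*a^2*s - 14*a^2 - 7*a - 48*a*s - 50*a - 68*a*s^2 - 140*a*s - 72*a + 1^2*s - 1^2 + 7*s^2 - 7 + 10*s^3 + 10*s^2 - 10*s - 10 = -21*a^2 - 129*a + 10*s^3 + s^2*(17 - 68*a) + s*(-14*a^2 - 188*a - 9) - 18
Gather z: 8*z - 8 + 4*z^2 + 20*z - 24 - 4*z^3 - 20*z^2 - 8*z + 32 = -4*z^3 - 16*z^2 + 20*z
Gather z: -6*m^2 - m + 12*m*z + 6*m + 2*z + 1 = -6*m^2 + 5*m + z*(12*m + 2) + 1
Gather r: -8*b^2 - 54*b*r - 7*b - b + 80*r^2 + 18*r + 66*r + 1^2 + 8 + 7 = -8*b^2 - 8*b + 80*r^2 + r*(84 - 54*b) + 16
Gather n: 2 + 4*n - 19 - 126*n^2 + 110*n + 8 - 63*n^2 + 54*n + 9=-189*n^2 + 168*n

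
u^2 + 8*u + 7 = (u + 1)*(u + 7)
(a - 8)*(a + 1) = a^2 - 7*a - 8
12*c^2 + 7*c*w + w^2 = (3*c + w)*(4*c + w)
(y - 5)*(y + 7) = y^2 + 2*y - 35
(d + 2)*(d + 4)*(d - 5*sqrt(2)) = d^3 - 5*sqrt(2)*d^2 + 6*d^2 - 30*sqrt(2)*d + 8*d - 40*sqrt(2)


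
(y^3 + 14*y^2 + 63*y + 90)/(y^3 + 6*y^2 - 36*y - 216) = (y^2 + 8*y + 15)/(y^2 - 36)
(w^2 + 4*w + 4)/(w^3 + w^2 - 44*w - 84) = (w + 2)/(w^2 - w - 42)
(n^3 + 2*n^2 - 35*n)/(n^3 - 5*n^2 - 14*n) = (-n^2 - 2*n + 35)/(-n^2 + 5*n + 14)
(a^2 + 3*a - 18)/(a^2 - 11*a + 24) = (a + 6)/(a - 8)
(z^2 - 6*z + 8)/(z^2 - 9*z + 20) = (z - 2)/(z - 5)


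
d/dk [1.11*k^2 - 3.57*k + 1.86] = 2.22*k - 3.57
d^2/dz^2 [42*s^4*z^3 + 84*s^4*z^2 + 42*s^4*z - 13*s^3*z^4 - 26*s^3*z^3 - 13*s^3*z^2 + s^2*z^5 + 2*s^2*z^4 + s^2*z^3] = s^2*(252*s^2*z + 168*s^2 - 156*s*z^2 - 156*s*z - 26*s + 20*z^3 + 24*z^2 + 6*z)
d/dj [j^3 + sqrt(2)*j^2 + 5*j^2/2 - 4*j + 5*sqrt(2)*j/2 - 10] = 3*j^2 + 2*sqrt(2)*j + 5*j - 4 + 5*sqrt(2)/2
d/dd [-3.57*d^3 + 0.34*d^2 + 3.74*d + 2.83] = -10.71*d^2 + 0.68*d + 3.74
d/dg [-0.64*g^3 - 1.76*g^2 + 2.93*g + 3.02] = -1.92*g^2 - 3.52*g + 2.93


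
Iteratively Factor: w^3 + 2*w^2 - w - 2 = (w + 1)*(w^2 + w - 2) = (w - 1)*(w + 1)*(w + 2)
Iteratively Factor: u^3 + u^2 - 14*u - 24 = (u - 4)*(u^2 + 5*u + 6) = (u - 4)*(u + 3)*(u + 2)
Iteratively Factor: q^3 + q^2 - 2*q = (q)*(q^2 + q - 2) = q*(q - 1)*(q + 2)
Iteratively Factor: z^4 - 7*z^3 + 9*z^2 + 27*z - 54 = (z + 2)*(z^3 - 9*z^2 + 27*z - 27) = (z - 3)*(z + 2)*(z^2 - 6*z + 9) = (z - 3)^2*(z + 2)*(z - 3)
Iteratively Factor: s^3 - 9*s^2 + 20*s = (s)*(s^2 - 9*s + 20) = s*(s - 5)*(s - 4)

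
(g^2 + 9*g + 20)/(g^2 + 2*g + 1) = (g^2 + 9*g + 20)/(g^2 + 2*g + 1)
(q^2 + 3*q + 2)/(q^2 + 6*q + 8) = (q + 1)/(q + 4)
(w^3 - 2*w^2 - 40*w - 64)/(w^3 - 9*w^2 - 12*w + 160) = (w + 2)/(w - 5)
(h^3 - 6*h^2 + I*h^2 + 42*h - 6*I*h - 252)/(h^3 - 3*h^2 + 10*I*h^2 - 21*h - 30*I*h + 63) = (h^2 - 6*h*(1 + I) + 36*I)/(h^2 + 3*h*(-1 + I) - 9*I)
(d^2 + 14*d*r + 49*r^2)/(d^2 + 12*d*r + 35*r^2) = (d + 7*r)/(d + 5*r)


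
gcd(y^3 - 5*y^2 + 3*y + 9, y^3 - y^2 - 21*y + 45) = y^2 - 6*y + 9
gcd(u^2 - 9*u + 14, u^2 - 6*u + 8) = u - 2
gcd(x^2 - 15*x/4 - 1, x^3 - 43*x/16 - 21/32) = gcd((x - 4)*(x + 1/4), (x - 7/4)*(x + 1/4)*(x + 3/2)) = x + 1/4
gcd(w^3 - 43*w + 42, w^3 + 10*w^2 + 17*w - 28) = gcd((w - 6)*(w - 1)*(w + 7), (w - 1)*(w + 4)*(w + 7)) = w^2 + 6*w - 7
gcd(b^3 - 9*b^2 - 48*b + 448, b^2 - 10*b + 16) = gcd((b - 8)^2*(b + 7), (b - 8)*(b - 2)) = b - 8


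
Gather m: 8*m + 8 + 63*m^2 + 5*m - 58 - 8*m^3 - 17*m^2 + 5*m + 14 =-8*m^3 + 46*m^2 + 18*m - 36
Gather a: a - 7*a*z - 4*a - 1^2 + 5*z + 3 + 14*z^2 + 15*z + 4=a*(-7*z - 3) + 14*z^2 + 20*z + 6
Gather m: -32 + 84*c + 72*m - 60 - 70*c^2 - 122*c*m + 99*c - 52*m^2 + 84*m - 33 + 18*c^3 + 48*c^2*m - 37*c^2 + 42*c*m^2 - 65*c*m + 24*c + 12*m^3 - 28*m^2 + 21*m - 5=18*c^3 - 107*c^2 + 207*c + 12*m^3 + m^2*(42*c - 80) + m*(48*c^2 - 187*c + 177) - 130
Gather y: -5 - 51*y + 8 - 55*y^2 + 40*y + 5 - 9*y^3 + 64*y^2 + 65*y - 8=-9*y^3 + 9*y^2 + 54*y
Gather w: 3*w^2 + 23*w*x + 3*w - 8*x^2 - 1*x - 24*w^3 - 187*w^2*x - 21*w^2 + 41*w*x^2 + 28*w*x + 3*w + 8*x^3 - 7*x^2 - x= -24*w^3 + w^2*(-187*x - 18) + w*(41*x^2 + 51*x + 6) + 8*x^3 - 15*x^2 - 2*x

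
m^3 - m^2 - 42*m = m*(m - 7)*(m + 6)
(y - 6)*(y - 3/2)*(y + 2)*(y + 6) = y^4 + y^3/2 - 39*y^2 - 18*y + 108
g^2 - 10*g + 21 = (g - 7)*(g - 3)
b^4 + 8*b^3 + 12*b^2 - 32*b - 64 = (b - 2)*(b + 2)*(b + 4)^2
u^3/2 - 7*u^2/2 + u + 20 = (u/2 + 1)*(u - 5)*(u - 4)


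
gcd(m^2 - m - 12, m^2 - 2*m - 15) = m + 3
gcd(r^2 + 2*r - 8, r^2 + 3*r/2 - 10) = r + 4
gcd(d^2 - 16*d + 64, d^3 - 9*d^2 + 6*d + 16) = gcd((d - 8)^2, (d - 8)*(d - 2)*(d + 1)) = d - 8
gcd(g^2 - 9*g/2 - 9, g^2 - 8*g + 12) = g - 6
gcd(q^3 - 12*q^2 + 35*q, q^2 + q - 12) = 1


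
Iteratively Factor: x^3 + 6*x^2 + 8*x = (x + 2)*(x^2 + 4*x) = x*(x + 2)*(x + 4)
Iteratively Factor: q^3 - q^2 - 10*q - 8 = (q - 4)*(q^2 + 3*q + 2) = (q - 4)*(q + 2)*(q + 1)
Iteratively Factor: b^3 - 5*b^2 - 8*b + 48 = (b - 4)*(b^2 - b - 12) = (b - 4)^2*(b + 3)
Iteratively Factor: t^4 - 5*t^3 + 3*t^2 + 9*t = (t - 3)*(t^3 - 2*t^2 - 3*t) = (t - 3)*(t + 1)*(t^2 - 3*t) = t*(t - 3)*(t + 1)*(t - 3)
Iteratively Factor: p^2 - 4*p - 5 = (p - 5)*(p + 1)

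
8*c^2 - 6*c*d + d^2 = (-4*c + d)*(-2*c + d)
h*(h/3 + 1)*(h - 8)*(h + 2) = h^4/3 - h^3 - 34*h^2/3 - 16*h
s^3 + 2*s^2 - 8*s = s*(s - 2)*(s + 4)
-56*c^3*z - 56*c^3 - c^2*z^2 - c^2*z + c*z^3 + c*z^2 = (-8*c + z)*(7*c + z)*(c*z + c)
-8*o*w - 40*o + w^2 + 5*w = (-8*o + w)*(w + 5)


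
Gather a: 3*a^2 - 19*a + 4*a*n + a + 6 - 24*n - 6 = 3*a^2 + a*(4*n - 18) - 24*n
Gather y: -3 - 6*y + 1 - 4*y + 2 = -10*y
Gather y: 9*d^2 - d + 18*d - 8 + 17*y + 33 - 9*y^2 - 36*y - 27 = 9*d^2 + 17*d - 9*y^2 - 19*y - 2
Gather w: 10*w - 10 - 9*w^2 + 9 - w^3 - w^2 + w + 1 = -w^3 - 10*w^2 + 11*w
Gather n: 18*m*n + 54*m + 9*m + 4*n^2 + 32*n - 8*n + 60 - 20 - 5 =63*m + 4*n^2 + n*(18*m + 24) + 35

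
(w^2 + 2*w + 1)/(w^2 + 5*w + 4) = (w + 1)/(w + 4)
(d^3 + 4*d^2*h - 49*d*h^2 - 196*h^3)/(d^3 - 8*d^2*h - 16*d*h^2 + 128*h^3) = (d^2 - 49*h^2)/(d^2 - 12*d*h + 32*h^2)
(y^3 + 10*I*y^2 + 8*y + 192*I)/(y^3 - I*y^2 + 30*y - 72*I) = (y + 8*I)/(y - 3*I)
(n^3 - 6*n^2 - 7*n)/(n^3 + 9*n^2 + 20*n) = (n^2 - 6*n - 7)/(n^2 + 9*n + 20)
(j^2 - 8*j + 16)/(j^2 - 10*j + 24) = (j - 4)/(j - 6)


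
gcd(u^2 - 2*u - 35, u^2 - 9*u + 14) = u - 7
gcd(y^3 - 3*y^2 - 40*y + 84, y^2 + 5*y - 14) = y - 2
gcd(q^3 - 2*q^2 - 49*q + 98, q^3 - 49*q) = q^2 - 49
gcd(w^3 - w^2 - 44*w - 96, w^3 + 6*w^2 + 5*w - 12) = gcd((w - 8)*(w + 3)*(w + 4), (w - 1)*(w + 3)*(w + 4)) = w^2 + 7*w + 12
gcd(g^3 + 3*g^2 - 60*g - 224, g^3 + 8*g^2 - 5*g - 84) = g^2 + 11*g + 28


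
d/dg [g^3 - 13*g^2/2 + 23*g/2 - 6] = 3*g^2 - 13*g + 23/2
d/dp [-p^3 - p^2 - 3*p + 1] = -3*p^2 - 2*p - 3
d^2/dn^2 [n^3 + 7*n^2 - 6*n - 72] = 6*n + 14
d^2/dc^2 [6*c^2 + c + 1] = 12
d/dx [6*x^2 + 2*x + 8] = 12*x + 2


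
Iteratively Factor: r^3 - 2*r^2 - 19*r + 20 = (r - 1)*(r^2 - r - 20) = (r - 1)*(r + 4)*(r - 5)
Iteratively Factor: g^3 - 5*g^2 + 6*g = (g - 3)*(g^2 - 2*g) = (g - 3)*(g - 2)*(g)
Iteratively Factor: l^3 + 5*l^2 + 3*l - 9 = (l + 3)*(l^2 + 2*l - 3) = (l + 3)^2*(l - 1)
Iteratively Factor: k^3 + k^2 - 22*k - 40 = (k - 5)*(k^2 + 6*k + 8) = (k - 5)*(k + 4)*(k + 2)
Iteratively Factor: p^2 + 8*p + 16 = (p + 4)*(p + 4)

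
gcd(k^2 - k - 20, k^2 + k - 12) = k + 4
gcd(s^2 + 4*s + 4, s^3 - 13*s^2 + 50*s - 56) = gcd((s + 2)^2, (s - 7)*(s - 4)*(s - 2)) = 1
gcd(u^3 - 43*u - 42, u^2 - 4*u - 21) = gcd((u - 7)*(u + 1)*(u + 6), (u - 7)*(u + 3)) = u - 7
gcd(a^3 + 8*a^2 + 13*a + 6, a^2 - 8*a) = 1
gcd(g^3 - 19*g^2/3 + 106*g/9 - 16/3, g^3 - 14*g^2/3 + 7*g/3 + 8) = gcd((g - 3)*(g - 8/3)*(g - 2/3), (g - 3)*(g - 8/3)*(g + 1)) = g^2 - 17*g/3 + 8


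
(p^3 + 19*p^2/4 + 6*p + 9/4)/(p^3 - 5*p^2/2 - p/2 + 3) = (4*p^2 + 15*p + 9)/(2*(2*p^2 - 7*p + 6))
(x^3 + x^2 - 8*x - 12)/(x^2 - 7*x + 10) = (x^3 + x^2 - 8*x - 12)/(x^2 - 7*x + 10)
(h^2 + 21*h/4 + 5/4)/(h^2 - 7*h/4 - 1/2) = (h + 5)/(h - 2)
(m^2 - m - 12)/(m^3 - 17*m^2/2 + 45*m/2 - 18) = 2*(m + 3)/(2*m^2 - 9*m + 9)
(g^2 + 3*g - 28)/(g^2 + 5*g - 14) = (g - 4)/(g - 2)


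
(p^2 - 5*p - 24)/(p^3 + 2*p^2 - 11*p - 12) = (p^2 - 5*p - 24)/(p^3 + 2*p^2 - 11*p - 12)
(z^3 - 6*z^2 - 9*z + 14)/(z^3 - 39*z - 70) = (z - 1)/(z + 5)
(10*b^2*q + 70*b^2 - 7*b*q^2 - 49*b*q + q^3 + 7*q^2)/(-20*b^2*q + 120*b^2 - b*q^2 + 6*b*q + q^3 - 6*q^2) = (-2*b*q - 14*b + q^2 + 7*q)/(4*b*q - 24*b + q^2 - 6*q)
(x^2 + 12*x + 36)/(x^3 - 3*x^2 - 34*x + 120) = (x + 6)/(x^2 - 9*x + 20)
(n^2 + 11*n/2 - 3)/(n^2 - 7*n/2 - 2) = (-2*n^2 - 11*n + 6)/(-2*n^2 + 7*n + 4)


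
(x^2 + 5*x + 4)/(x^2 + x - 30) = (x^2 + 5*x + 4)/(x^2 + x - 30)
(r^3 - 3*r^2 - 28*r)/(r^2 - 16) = r*(r - 7)/(r - 4)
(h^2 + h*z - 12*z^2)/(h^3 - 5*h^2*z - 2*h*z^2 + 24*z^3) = (-h - 4*z)/(-h^2 + 2*h*z + 8*z^2)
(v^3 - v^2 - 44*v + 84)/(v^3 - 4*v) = (v^2 + v - 42)/(v*(v + 2))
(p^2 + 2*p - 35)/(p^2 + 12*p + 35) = (p - 5)/(p + 5)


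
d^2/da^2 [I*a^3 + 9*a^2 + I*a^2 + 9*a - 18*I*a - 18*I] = 6*I*a + 18 + 2*I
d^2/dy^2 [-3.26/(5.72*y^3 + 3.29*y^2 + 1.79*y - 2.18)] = ((111.8832*y + 21.4508)*(5.72*y^3 + 3.29*y^2 + 1.79*y - 2.18) - 3.26*(17.16*y^2 + 6.58*y + 1.79)*(34.32*y^2 + 13.16*y + 3.58))/(5.72*y^3 + 3.29*y^2 + 1.79*y - 2.18)^3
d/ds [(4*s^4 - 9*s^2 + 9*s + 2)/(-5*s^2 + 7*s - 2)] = 2*(-20*s^5 + 42*s^4 - 16*s^3 - 9*s^2 + 28*s - 16)/(25*s^4 - 70*s^3 + 69*s^2 - 28*s + 4)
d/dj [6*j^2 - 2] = 12*j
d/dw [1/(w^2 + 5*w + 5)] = (-2*w - 5)/(w^2 + 5*w + 5)^2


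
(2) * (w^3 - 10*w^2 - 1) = 2*w^3 - 20*w^2 - 2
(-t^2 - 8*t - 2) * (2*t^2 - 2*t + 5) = -2*t^4 - 14*t^3 + 7*t^2 - 36*t - 10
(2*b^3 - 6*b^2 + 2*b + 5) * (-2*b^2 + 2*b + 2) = -4*b^5 + 16*b^4 - 12*b^3 - 18*b^2 + 14*b + 10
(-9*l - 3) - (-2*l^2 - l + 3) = 2*l^2 - 8*l - 6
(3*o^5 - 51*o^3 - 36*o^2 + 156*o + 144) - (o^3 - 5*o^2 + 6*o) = 3*o^5 - 52*o^3 - 31*o^2 + 150*o + 144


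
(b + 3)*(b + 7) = b^2 + 10*b + 21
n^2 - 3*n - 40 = (n - 8)*(n + 5)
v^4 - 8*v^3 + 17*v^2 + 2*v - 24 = (v - 4)*(v - 3)*(v - 2)*(v + 1)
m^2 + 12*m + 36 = (m + 6)^2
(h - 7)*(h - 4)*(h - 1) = h^3 - 12*h^2 + 39*h - 28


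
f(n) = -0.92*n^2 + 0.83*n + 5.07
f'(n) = 0.83 - 1.84*n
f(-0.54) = 4.35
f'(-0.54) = 1.82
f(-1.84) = 0.43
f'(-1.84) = 4.22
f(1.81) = 3.56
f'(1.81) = -2.50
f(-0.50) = 4.42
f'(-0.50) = 1.75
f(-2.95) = -5.38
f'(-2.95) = 6.26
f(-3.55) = -9.47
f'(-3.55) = 7.36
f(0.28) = 5.23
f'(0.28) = 0.31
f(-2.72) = -3.99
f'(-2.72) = 5.83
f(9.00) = -61.98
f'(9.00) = -15.73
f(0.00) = 5.07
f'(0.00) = 0.83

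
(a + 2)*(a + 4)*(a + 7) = a^3 + 13*a^2 + 50*a + 56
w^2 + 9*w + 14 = (w + 2)*(w + 7)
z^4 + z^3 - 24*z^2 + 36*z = z*(z - 3)*(z - 2)*(z + 6)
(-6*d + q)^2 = 36*d^2 - 12*d*q + q^2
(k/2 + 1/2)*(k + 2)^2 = k^3/2 + 5*k^2/2 + 4*k + 2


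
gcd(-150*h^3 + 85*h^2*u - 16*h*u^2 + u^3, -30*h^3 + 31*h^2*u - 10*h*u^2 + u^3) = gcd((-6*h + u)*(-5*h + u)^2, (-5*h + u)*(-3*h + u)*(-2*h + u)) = -5*h + u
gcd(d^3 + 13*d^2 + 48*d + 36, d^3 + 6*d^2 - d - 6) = d^2 + 7*d + 6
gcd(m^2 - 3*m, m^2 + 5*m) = m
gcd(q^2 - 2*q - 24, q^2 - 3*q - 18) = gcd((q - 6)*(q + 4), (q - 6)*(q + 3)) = q - 6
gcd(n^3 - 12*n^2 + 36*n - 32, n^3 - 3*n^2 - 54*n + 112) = n^2 - 10*n + 16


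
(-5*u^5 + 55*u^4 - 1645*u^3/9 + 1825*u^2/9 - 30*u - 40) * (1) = -5*u^5 + 55*u^4 - 1645*u^3/9 + 1825*u^2/9 - 30*u - 40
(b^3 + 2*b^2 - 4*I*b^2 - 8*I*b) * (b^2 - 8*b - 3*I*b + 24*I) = b^5 - 6*b^4 - 7*I*b^4 - 28*b^3 + 42*I*b^3 + 72*b^2 + 112*I*b^2 + 192*b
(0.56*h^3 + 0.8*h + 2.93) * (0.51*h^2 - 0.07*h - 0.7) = 0.2856*h^5 - 0.0392*h^4 + 0.016*h^3 + 1.4383*h^2 - 0.7651*h - 2.051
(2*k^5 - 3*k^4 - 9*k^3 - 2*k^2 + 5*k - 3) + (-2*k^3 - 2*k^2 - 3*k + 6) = 2*k^5 - 3*k^4 - 11*k^3 - 4*k^2 + 2*k + 3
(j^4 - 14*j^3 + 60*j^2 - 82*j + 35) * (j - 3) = j^5 - 17*j^4 + 102*j^3 - 262*j^2 + 281*j - 105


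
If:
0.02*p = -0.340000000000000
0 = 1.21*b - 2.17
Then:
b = 1.79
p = -17.00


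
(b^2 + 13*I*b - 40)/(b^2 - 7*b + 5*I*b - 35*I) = (b + 8*I)/(b - 7)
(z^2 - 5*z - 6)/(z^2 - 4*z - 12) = (z + 1)/(z + 2)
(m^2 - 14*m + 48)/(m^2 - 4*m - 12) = (m - 8)/(m + 2)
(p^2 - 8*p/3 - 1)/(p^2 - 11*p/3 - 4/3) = (p - 3)/(p - 4)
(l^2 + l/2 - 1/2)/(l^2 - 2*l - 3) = (l - 1/2)/(l - 3)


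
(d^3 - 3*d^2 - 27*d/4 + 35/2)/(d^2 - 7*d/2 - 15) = (d^2 - 11*d/2 + 7)/(d - 6)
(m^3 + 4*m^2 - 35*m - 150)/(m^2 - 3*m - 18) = (m^2 + 10*m + 25)/(m + 3)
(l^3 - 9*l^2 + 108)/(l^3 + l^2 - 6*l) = (l^2 - 12*l + 36)/(l*(l - 2))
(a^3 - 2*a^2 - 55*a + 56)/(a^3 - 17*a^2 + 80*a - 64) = (a + 7)/(a - 8)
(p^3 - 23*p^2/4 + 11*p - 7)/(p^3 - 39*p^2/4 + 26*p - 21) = (p - 2)/(p - 6)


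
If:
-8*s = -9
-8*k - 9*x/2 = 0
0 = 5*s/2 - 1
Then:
No Solution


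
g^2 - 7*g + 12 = (g - 4)*(g - 3)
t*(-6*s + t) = -6*s*t + t^2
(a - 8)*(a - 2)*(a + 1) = a^3 - 9*a^2 + 6*a + 16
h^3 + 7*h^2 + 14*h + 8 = (h + 1)*(h + 2)*(h + 4)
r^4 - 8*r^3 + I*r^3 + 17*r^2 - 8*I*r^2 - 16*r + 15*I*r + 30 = (r - 5)*(r - 3)*(r - I)*(r + 2*I)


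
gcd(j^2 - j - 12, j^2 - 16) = j - 4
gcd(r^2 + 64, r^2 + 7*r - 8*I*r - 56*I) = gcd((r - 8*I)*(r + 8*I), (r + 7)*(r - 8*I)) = r - 8*I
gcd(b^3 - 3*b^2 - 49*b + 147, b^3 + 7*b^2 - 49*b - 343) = b^2 - 49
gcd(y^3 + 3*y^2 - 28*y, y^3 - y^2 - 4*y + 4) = 1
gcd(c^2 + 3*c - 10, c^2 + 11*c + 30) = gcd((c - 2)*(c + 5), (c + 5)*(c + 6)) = c + 5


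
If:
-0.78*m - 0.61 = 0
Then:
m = -0.78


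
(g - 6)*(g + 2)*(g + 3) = g^3 - g^2 - 24*g - 36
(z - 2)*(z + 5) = z^2 + 3*z - 10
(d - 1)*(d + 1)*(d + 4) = d^3 + 4*d^2 - d - 4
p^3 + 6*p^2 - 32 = (p - 2)*(p + 4)^2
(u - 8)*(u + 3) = u^2 - 5*u - 24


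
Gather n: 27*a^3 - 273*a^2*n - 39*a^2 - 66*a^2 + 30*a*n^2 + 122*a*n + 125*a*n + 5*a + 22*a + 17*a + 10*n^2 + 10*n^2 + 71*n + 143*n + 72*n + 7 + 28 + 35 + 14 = 27*a^3 - 105*a^2 + 44*a + n^2*(30*a + 20) + n*(-273*a^2 + 247*a + 286) + 84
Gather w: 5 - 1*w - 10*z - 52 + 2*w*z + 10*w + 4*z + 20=w*(2*z + 9) - 6*z - 27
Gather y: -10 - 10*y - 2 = -10*y - 12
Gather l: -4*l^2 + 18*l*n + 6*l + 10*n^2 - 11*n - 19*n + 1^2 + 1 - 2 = -4*l^2 + l*(18*n + 6) + 10*n^2 - 30*n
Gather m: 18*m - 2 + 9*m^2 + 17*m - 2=9*m^2 + 35*m - 4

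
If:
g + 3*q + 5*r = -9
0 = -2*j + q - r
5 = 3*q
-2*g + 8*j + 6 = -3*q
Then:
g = 433/18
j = 167/36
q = 5/3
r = -137/18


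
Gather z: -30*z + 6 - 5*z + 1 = 7 - 35*z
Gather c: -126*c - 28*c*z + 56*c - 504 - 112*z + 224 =c*(-28*z - 70) - 112*z - 280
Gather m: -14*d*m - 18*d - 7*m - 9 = -18*d + m*(-14*d - 7) - 9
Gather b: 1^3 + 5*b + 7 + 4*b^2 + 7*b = 4*b^2 + 12*b + 8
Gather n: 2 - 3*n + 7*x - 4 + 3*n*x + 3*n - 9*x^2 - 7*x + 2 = 3*n*x - 9*x^2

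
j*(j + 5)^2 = j^3 + 10*j^2 + 25*j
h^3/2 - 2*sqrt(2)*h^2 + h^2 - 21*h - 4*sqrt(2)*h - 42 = (h/2 + 1)*(h - 7*sqrt(2))*(h + 3*sqrt(2))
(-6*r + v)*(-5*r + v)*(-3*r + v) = -90*r^3 + 63*r^2*v - 14*r*v^2 + v^3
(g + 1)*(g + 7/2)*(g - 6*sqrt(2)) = g^3 - 6*sqrt(2)*g^2 + 9*g^2/2 - 27*sqrt(2)*g + 7*g/2 - 21*sqrt(2)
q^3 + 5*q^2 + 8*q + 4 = (q + 1)*(q + 2)^2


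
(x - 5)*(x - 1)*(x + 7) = x^3 + x^2 - 37*x + 35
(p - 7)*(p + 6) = p^2 - p - 42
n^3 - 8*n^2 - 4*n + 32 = (n - 8)*(n - 2)*(n + 2)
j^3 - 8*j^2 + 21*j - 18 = (j - 3)^2*(j - 2)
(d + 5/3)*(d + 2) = d^2 + 11*d/3 + 10/3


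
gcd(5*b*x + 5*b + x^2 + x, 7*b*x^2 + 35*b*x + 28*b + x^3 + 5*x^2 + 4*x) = x + 1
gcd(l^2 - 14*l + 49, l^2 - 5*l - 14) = l - 7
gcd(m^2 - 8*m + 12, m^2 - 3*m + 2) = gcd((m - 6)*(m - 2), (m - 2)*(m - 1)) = m - 2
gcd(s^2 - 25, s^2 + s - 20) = s + 5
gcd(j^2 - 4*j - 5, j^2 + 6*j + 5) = j + 1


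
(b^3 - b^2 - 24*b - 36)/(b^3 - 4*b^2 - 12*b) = (b + 3)/b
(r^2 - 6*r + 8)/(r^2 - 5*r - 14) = (-r^2 + 6*r - 8)/(-r^2 + 5*r + 14)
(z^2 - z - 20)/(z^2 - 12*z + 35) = (z + 4)/(z - 7)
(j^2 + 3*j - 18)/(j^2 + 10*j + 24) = (j - 3)/(j + 4)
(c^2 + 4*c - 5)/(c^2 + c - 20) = (c - 1)/(c - 4)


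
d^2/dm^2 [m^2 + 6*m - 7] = 2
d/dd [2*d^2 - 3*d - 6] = 4*d - 3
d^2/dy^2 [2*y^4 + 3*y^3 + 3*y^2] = 24*y^2 + 18*y + 6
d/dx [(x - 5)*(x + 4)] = 2*x - 1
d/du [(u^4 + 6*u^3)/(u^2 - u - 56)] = u^2*(-u*(u + 6)*(2*u - 1) + 2*(-2*u - 9)*(-u^2 + u + 56))/(-u^2 + u + 56)^2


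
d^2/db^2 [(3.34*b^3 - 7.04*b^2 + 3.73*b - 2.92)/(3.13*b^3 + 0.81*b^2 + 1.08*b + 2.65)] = (1.13686837721616e-13*b^7 - 154.876156*b^6 + 151.511406*b^5 - 476.198826*b^4 + 684.503542*b^3 - 293.95866*b^2 + 222.685374*b - 114.503536)/(30.664297*b^9 + 23.806467*b^8 + 37.902735*b^7 + 94.84554*b^6 + 53.38953*b^5 + 61.798707*b^4 + 81.110307*b^3 + 26.337555*b^2 + 22.7529*b + 18.609625)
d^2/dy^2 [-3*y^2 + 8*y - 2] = -6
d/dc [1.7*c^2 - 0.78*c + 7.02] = 3.4*c - 0.78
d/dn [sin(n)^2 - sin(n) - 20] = sin(2*n) - cos(n)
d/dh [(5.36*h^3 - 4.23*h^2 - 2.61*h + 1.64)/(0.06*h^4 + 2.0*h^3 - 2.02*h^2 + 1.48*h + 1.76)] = (-0.3216*h^6 + 0.5076*h^5 - 1.8974*h^4 + 25.912*h^3 + 6.9282*h^2 - 8.264*h - 7.0208)/(0.0036*h^8 + 0.24*h^7 + 3.7576*h^6 - 7.9024*h^5 + 10.2116*h^4 + 1.0608*h^3 - 4.92*h^2 + 5.2096*h + 3.0976)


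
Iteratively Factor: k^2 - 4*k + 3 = (k - 3)*(k - 1)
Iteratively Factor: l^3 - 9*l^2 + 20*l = (l)*(l^2 - 9*l + 20) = l*(l - 5)*(l - 4)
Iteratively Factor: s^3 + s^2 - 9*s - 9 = (s + 1)*(s^2 - 9) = (s + 1)*(s + 3)*(s - 3)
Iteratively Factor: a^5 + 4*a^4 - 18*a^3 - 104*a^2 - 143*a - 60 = (a + 1)*(a^4 + 3*a^3 - 21*a^2 - 83*a - 60) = (a - 5)*(a + 1)*(a^3 + 8*a^2 + 19*a + 12) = (a - 5)*(a + 1)*(a + 3)*(a^2 + 5*a + 4) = (a - 5)*(a + 1)^2*(a + 3)*(a + 4)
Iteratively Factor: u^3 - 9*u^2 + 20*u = (u - 4)*(u^2 - 5*u) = (u - 5)*(u - 4)*(u)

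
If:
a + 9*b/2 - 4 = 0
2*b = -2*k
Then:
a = 9*k/2 + 4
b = -k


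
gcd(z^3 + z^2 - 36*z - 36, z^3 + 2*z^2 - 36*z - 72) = z^2 - 36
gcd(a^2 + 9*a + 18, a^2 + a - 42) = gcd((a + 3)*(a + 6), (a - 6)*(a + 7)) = 1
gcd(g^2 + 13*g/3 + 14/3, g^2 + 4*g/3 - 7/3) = g + 7/3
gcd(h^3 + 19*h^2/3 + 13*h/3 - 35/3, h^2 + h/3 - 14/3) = h + 7/3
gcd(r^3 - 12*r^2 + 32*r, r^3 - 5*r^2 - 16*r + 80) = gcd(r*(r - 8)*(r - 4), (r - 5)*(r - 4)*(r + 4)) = r - 4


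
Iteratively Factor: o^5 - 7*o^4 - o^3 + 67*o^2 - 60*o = (o - 1)*(o^4 - 6*o^3 - 7*o^2 + 60*o) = o*(o - 1)*(o^3 - 6*o^2 - 7*o + 60) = o*(o - 1)*(o + 3)*(o^2 - 9*o + 20) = o*(o - 5)*(o - 1)*(o + 3)*(o - 4)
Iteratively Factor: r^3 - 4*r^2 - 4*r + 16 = (r + 2)*(r^2 - 6*r + 8) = (r - 4)*(r + 2)*(r - 2)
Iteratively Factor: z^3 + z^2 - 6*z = (z)*(z^2 + z - 6) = z*(z - 2)*(z + 3)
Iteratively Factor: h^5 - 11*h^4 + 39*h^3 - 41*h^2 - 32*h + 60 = (h - 2)*(h^4 - 9*h^3 + 21*h^2 + h - 30) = (h - 5)*(h - 2)*(h^3 - 4*h^2 + h + 6) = (h - 5)*(h - 2)*(h + 1)*(h^2 - 5*h + 6) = (h - 5)*(h - 2)^2*(h + 1)*(h - 3)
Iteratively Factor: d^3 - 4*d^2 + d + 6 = (d + 1)*(d^2 - 5*d + 6) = (d - 3)*(d + 1)*(d - 2)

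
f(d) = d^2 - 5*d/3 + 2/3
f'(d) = 2*d - 5/3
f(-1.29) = 4.48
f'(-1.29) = -4.25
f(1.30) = 0.19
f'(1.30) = 0.93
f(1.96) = 1.24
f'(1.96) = 2.25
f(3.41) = 6.61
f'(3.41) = 5.15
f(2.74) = 3.61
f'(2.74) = 3.81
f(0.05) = 0.59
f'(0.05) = -1.57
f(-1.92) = 7.55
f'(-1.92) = -5.51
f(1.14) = 0.07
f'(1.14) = 0.61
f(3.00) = 4.67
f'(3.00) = 4.33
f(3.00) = 4.67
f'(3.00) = 4.33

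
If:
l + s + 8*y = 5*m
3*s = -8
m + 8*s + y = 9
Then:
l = 463/3 - 13*y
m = 91/3 - y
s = -8/3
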